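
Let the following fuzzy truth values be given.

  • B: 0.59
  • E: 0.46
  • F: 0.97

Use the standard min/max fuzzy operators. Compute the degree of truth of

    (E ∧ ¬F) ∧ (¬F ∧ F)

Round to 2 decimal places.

¬F = 1 − 0.97 = 0.03
E ∧ ¬F = min(a, b) on (0.46, 0.03) = 0.03
¬F = 1 − 0.97 = 0.03
¬F ∧ F = min(a, b) on (0.03, 0.97) = 0.03
(E ∧ ¬F) ∧ (¬F ∧ F) = min(a, b) on (0.03, 0.03) = 0.03

0.03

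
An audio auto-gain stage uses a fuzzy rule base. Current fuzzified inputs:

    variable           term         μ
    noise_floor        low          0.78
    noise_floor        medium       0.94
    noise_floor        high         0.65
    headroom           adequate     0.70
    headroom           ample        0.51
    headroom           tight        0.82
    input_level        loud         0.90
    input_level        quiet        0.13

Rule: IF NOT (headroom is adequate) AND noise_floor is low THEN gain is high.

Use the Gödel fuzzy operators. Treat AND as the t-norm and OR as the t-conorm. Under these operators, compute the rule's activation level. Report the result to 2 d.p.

firing strength: ¬adequate=1−0.70=0.30, low=0.78; AND[min(a, b)] → w = 0.30

0.30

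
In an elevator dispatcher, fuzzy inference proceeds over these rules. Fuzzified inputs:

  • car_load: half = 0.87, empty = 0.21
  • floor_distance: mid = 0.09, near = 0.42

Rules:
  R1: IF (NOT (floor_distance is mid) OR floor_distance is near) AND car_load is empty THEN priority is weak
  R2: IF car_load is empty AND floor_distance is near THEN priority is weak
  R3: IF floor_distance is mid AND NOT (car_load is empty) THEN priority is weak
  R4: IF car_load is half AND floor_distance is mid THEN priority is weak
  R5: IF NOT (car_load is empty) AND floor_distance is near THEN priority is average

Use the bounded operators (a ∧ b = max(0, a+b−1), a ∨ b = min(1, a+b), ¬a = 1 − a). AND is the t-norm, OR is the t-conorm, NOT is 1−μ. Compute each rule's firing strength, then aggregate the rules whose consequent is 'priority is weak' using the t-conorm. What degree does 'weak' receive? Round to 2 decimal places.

0.21

R1: (¬mid=1−0.09=0.91 OR near=0.42) = 1.00; AND[max(0, a+b−1)] with empty=0.21 → w = 0.21
R2: empty=0.21, near=0.42; AND[max(0, a+b−1)] → w = 0.00
R3: mid=0.09, ¬empty=1−0.21=0.79; AND[max(0, a+b−1)] → w = 0.00
R4: half=0.87, mid=0.09; AND[max(0, a+b−1)] → w = 0.00
R5: ¬empty=1−0.21=0.79, near=0.42; AND[max(0, a+b−1)] → w = 0.21
Rules with consequent 'weak': {R1, R2, R3, R4} → strengths 0.21, 0.00, 0.00, 0.00
Aggregate via t-conorm [min(1, a+b)]: 0.21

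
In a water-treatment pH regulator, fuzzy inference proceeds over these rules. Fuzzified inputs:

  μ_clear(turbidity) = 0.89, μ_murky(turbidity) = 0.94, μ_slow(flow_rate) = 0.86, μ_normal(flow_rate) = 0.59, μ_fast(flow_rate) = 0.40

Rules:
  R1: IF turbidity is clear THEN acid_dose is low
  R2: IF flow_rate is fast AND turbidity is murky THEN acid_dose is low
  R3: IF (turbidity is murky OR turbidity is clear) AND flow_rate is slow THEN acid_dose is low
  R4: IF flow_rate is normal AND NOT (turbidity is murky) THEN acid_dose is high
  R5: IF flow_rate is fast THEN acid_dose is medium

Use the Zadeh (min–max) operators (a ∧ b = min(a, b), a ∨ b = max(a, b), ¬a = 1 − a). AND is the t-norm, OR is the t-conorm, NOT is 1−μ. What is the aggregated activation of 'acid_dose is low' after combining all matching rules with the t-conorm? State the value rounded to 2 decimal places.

R1: clear=0.89 → w = 0.89
R2: fast=0.40, murky=0.94; AND[min(a, b)] → w = 0.40
R3: (murky=0.94 OR clear=0.89) = 0.94; AND[min(a, b)] with slow=0.86 → w = 0.86
R4: normal=0.59, ¬murky=1−0.94=0.06; AND[min(a, b)] → w = 0.06
R5: fast=0.40 → w = 0.40
Rules with consequent 'low': {R1, R2, R3} → strengths 0.89, 0.40, 0.86
Aggregate via t-conorm [max(a, b)]: 0.89

0.89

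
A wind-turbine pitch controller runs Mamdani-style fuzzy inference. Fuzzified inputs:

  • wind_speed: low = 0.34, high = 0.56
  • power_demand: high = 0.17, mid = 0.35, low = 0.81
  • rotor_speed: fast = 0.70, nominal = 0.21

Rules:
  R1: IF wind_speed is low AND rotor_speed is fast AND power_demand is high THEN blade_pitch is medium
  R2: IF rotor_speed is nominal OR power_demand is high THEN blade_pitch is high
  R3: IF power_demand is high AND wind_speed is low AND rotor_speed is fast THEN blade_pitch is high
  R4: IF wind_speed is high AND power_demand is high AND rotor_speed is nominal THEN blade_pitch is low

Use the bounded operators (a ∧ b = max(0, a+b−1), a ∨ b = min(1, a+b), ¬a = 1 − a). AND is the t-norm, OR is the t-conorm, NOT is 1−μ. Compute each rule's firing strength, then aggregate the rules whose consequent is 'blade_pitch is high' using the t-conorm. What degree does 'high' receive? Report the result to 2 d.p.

0.38

R1: low=0.34, fast=0.70, high=0.17; AND[max(0, a+b−1)] → w = 0.00
R2: nominal=0.21, high=0.17; OR[min(1, a+b)] → w = 0.38
R3: high=0.17, low=0.34, fast=0.70; AND[max(0, a+b−1)] → w = 0.00
R4: high=0.56, high=0.17, nominal=0.21; AND[max(0, a+b−1)] → w = 0.00
Rules with consequent 'high': {R2, R3} → strengths 0.38, 0.00
Aggregate via t-conorm [min(1, a+b)]: 0.38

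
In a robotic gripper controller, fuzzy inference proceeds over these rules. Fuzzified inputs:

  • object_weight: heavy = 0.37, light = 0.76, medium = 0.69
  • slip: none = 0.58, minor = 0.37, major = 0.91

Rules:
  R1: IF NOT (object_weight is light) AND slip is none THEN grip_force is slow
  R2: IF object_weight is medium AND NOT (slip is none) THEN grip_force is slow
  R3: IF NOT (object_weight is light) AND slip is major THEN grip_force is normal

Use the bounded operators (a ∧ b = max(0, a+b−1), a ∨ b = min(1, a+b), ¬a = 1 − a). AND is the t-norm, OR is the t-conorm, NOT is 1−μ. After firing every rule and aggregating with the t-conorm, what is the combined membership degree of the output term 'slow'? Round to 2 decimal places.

R1: ¬light=1−0.76=0.24, none=0.58; AND[max(0, a+b−1)] → w = 0.00
R2: medium=0.69, ¬none=1−0.58=0.42; AND[max(0, a+b−1)] → w = 0.11
R3: ¬light=1−0.76=0.24, major=0.91; AND[max(0, a+b−1)] → w = 0.15
Rules with consequent 'slow': {R1, R2} → strengths 0.00, 0.11
Aggregate via t-conorm [min(1, a+b)]: 0.11

0.11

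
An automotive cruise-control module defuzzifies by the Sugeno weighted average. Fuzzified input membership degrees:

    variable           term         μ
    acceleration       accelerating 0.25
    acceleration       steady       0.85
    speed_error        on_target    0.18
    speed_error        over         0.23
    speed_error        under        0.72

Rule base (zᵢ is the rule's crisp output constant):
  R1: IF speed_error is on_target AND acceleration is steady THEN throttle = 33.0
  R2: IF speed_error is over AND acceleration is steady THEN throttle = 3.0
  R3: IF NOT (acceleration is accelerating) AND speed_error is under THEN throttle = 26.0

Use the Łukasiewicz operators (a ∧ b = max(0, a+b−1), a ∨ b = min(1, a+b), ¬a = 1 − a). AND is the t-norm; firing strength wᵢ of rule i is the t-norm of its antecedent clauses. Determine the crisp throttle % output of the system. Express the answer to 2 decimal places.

23.19

R1 (z=33.0): on_target=0.18, steady=0.85; AND[max(0, a+b−1)] → w = 0.03
R2 (z=3.0): over=0.23, steady=0.85; AND[max(0, a+b−1)] → w = 0.08
R3 (z=26.0): ¬accelerating=1−0.25=0.75, under=0.72; AND[max(0, a+b−1)] → w = 0.47
Weighted average = (0.03·33.0 + 0.08·3.0 + 0.47·26.0) / (0.03 + 0.08 + 0.47)
  = 13.4500 / 0.5800 = 23.19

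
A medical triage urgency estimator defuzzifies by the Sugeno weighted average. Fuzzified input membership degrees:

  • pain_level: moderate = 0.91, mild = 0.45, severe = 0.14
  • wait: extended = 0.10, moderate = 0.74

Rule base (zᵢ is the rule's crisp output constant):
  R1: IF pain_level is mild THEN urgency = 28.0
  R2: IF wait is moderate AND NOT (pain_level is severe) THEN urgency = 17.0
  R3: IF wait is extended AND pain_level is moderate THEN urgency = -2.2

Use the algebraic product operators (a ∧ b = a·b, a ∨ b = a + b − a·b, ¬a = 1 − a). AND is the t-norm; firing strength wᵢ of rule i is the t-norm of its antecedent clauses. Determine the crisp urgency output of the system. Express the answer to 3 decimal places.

R1 (z=28.0): mild=0.45 → w = 0.4500
R2 (z=17.0): moderate=0.74, ¬severe=1−0.14=0.86; AND[a·b] → w = 0.6364
R3 (z=-2.2): extended=0.10, moderate=0.91; AND[a·b] → w = 0.0910
Weighted average = (0.4500·28.0 + 0.6364·17.0 + 0.0910·-2.2) / (0.4500 + 0.6364 + 0.0910)
  = 23.2186 / 1.1774 = 19.720

19.720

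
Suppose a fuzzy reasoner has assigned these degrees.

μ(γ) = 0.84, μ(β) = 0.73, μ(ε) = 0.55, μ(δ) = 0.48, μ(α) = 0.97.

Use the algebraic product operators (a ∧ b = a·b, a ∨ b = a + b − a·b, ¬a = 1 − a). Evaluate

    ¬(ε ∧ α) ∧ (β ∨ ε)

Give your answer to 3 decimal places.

0.410

ε ∧ α = a·b on (0.5500, 0.9700) = 0.5335
¬(ε ∧ α) = 1 − 0.5335 = 0.4665
β ∨ ε = a + b − a·b on (0.7300, 0.5500) = 0.8785
¬(ε ∧ α) ∧ (β ∨ ε) = a·b on (0.4665, 0.8785) = 0.4098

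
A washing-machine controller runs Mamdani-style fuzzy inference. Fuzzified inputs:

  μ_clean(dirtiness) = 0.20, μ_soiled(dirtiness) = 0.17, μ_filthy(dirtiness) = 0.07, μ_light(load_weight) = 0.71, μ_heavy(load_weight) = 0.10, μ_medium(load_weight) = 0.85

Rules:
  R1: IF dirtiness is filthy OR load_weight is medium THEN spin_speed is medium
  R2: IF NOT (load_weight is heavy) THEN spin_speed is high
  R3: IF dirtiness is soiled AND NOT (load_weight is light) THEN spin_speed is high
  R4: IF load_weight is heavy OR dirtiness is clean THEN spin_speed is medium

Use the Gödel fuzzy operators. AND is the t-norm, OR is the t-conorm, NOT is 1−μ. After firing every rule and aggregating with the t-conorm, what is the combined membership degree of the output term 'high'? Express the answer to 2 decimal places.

0.90

R1: filthy=0.07, medium=0.85; OR[max(a, b)] → w = 0.85
R2: ¬heavy=1−0.10=0.90 → w = 0.90
R3: soiled=0.17, ¬light=1−0.71=0.29; AND[min(a, b)] → w = 0.17
R4: heavy=0.10, clean=0.20; OR[max(a, b)] → w = 0.20
Rules with consequent 'high': {R2, R3} → strengths 0.90, 0.17
Aggregate via t-conorm [max(a, b)]: 0.90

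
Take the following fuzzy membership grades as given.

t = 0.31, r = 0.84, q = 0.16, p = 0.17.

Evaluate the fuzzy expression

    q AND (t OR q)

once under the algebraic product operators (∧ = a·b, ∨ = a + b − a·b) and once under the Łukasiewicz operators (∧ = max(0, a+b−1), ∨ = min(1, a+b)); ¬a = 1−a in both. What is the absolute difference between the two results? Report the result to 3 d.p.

0.067

Under algebraic product:
  t OR q = a + b − a·b on (0.3100, 0.1600) = 0.4204
  q AND (t OR q) = a·b on (0.1600, 0.4204) = 0.0673
  → value = 0.0673
Under Łukasiewicz:
  t OR q = min(1, a+b) on (0.31, 0.16) = 0.47
  q AND (t OR q) = max(0, a+b−1) on (0.16, 0.47) = 0.00
  → value = 0.0000
|0.0673 − 0.0000| = 0.067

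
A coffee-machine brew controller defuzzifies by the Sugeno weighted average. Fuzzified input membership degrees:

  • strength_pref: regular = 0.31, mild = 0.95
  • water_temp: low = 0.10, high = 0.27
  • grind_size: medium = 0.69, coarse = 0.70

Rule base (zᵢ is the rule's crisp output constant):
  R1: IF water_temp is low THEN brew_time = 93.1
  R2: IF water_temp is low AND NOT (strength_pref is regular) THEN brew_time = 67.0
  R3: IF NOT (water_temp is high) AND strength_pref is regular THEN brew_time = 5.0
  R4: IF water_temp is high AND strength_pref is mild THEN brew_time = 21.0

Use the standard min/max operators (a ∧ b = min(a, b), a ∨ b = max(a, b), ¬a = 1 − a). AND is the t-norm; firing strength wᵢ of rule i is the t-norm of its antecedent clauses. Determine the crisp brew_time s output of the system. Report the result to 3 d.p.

29.782

R1 (z=93.1): low=0.10 → w = 0.10
R2 (z=67.0): low=0.10, ¬regular=1−0.31=0.69; AND[min(a, b)] → w = 0.10
R3 (z=5.0): ¬high=1−0.27=0.73, regular=0.31; AND[min(a, b)] → w = 0.31
R4 (z=21.0): high=0.27, mild=0.95; AND[min(a, b)] → w = 0.27
Weighted average = (0.10·93.1 + 0.10·67.0 + 0.31·5.0 + 0.27·21.0) / (0.10 + 0.10 + 0.31 + 0.27)
  = 23.2300 / 0.7800 = 29.782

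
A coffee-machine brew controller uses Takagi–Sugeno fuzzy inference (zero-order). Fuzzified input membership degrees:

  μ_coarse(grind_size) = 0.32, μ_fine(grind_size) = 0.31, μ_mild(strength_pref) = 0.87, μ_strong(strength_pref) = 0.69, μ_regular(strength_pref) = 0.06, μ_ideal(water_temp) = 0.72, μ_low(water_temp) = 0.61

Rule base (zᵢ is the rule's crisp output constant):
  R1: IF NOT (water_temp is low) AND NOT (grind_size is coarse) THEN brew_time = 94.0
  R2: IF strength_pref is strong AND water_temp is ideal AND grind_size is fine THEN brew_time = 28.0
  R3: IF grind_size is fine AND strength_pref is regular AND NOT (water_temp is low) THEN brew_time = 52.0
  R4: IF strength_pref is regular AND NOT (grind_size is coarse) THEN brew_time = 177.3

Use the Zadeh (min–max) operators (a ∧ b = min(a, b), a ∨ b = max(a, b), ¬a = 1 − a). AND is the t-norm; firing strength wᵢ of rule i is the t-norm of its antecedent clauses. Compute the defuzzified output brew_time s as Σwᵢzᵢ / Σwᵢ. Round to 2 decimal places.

72.07

R1 (z=94.0): ¬low=1−0.61=0.39, ¬coarse=1−0.32=0.68; AND[min(a, b)] → w = 0.39
R2 (z=28.0): strong=0.69, ideal=0.72, fine=0.31; AND[min(a, b)] → w = 0.31
R3 (z=52.0): fine=0.31, regular=0.06, ¬low=1−0.61=0.39; AND[min(a, b)] → w = 0.06
R4 (z=177.3): regular=0.06, ¬coarse=1−0.32=0.68; AND[min(a, b)] → w = 0.06
Weighted average = (0.39·94.0 + 0.31·28.0 + 0.06·52.0 + 0.06·177.3) / (0.39 + 0.31 + 0.06 + 0.06)
  = 59.0980 / 0.8200 = 72.07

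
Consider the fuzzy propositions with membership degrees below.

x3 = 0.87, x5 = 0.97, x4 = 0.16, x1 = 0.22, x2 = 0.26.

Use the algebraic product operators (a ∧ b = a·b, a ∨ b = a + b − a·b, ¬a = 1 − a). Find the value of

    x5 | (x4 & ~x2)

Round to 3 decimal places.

0.974

~x2 = 1 − 0.2600 = 0.7400
x4 & ~x2 = a·b on (0.1600, 0.7400) = 0.1184
x5 | (x4 & ~x2) = a + b − a·b on (0.9700, 0.1184) = 0.9736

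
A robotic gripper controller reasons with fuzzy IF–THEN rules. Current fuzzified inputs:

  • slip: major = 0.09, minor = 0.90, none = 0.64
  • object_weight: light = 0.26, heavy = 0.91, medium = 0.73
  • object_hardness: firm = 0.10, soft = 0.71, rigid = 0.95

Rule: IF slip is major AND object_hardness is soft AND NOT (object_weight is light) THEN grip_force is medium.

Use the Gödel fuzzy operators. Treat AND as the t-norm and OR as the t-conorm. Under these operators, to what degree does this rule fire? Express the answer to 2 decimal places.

firing strength: major=0.09, soft=0.71, ¬light=1−0.26=0.74; AND[min(a, b)] → w = 0.09

0.09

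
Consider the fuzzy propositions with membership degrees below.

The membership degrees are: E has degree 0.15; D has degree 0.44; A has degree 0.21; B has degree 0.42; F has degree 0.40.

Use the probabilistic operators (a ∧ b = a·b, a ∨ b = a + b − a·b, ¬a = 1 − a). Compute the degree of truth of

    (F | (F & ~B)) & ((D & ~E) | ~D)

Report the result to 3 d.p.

~B = 1 − 0.4200 = 0.5800
F & ~B = a·b on (0.4000, 0.5800) = 0.2320
F | (F & ~B) = a + b − a·b on (0.4000, 0.2320) = 0.5392
~E = 1 − 0.1500 = 0.8500
D & ~E = a·b on (0.4400, 0.8500) = 0.3740
~D = 1 − 0.4400 = 0.5600
(D & ~E) | ~D = a + b − a·b on (0.3740, 0.5600) = 0.7246
(F | (F & ~B)) & ((D & ~E) | ~D) = a·b on (0.5392, 0.7246) = 0.3907

0.391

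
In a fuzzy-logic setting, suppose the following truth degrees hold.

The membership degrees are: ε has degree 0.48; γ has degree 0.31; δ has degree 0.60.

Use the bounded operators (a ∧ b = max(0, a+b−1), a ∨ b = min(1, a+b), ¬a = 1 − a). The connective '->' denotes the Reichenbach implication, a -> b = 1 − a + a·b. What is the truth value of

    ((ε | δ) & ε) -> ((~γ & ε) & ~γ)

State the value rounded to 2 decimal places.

ε | δ = min(1, a+b) on (0.48, 0.60) = 1.00
(ε | δ) & ε = max(0, a+b−1) on (1.00, 0.48) = 0.48
~γ = 1 − 0.31 = 0.69
~γ & ε = max(0, a+b−1) on (0.69, 0.48) = 0.17
~γ = 1 − 0.31 = 0.69
(~γ & ε) & ~γ = max(0, a+b−1) on (0.17, 0.69) = 0.00
((ε | δ) & ε) -> ((~γ & ε) & ~γ)  [Reichenbach: 1 − a + a·b] with a=0.48, b=0.00 → 0.52

0.52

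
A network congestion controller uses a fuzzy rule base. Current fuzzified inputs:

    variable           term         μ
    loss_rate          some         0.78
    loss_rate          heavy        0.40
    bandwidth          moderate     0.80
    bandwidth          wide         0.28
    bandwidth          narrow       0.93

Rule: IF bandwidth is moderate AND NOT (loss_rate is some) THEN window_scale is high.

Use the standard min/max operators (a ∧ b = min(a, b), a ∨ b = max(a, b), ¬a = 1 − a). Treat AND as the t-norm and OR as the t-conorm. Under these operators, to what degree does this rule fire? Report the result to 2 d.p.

firing strength: moderate=0.80, ¬some=1−0.78=0.22; AND[min(a, b)] → w = 0.22

0.22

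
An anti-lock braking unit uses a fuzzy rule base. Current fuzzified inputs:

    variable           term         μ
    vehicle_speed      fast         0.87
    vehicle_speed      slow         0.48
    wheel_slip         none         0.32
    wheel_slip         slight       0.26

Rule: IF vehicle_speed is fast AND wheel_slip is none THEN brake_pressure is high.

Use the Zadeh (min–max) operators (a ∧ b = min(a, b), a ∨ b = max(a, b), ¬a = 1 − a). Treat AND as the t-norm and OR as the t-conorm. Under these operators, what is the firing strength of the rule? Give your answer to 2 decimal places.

0.32

firing strength: fast=0.87, none=0.32; AND[min(a, b)] → w = 0.32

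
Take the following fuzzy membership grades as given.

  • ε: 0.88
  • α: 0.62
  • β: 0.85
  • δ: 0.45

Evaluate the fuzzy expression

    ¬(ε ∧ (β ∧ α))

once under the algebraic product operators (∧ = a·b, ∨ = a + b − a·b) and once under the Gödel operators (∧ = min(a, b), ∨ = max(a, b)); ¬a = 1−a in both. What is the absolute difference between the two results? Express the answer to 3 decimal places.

0.156

Under algebraic product:
  β ∧ α = a·b on (0.8500, 0.6200) = 0.5270
  ε ∧ (β ∧ α) = a·b on (0.8800, 0.5270) = 0.4638
  ¬(ε ∧ (β ∧ α)) = 1 − 0.4638 = 0.5362
  → value = 0.5362
Under Gödel:
  β ∧ α = min(a, b) on (0.85, 0.62) = 0.62
  ε ∧ (β ∧ α) = min(a, b) on (0.88, 0.62) = 0.62
  ¬(ε ∧ (β ∧ α)) = 1 − 0.62 = 0.38
  → value = 0.3800
|0.5362 − 0.3800| = 0.156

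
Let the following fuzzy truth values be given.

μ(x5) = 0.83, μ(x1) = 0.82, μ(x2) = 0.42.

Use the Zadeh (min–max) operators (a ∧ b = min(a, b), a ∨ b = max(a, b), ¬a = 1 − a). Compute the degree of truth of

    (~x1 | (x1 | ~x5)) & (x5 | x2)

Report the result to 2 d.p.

~x1 = 1 − 0.82 = 0.18
~x5 = 1 − 0.83 = 0.17
x1 | ~x5 = max(a, b) on (0.82, 0.17) = 0.82
~x1 | (x1 | ~x5) = max(a, b) on (0.18, 0.82) = 0.82
x5 | x2 = max(a, b) on (0.83, 0.42) = 0.83
(~x1 | (x1 | ~x5)) & (x5 | x2) = min(a, b) on (0.82, 0.83) = 0.82

0.82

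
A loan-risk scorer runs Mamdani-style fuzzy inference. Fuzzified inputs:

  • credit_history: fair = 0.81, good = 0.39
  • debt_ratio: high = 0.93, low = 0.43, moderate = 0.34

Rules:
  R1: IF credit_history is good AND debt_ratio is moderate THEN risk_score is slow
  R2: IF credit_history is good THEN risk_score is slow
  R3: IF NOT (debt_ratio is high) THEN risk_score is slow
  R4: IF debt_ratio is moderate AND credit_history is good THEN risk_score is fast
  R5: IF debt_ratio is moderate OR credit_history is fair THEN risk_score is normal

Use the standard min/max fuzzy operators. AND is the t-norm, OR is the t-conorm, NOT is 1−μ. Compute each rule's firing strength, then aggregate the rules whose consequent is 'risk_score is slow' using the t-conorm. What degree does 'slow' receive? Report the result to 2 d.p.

0.39

R1: good=0.39, moderate=0.34; AND[min(a, b)] → w = 0.34
R2: good=0.39 → w = 0.39
R3: ¬high=1−0.93=0.07 → w = 0.07
R4: moderate=0.34, good=0.39; AND[min(a, b)] → w = 0.34
R5: moderate=0.34, fair=0.81; OR[max(a, b)] → w = 0.81
Rules with consequent 'slow': {R1, R2, R3} → strengths 0.34, 0.39, 0.07
Aggregate via t-conorm [max(a, b)]: 0.39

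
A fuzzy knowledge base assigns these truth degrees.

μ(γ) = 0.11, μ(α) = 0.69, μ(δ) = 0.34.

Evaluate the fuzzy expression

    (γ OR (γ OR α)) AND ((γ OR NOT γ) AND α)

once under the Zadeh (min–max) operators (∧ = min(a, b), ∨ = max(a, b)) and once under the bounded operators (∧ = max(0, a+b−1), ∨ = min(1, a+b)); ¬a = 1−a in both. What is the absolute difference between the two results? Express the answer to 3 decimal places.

Under Zadeh (min–max):
  γ OR α = max(a, b) on (0.11, 0.69) = 0.69
  γ OR (γ OR α) = max(a, b) on (0.11, 0.69) = 0.69
  NOT γ = 1 − 0.11 = 0.89
  γ OR NOT γ = max(a, b) on (0.11, 0.89) = 0.89
  (γ OR NOT γ) AND α = min(a, b) on (0.89, 0.69) = 0.69
  (γ OR (γ OR α)) AND ((γ OR NOT γ) AND α) = min(a, b) on (0.69, 0.69) = 0.69
  → value = 0.6900
Under bounded:
  γ OR α = min(1, a+b) on (0.11, 0.69) = 0.80
  γ OR (γ OR α) = min(1, a+b) on (0.11, 0.80) = 0.91
  NOT γ = 1 − 0.11 = 0.89
  γ OR NOT γ = min(1, a+b) on (0.11, 0.89) = 1.00
  (γ OR NOT γ) AND α = max(0, a+b−1) on (1.00, 0.69) = 0.69
  (γ OR (γ OR α)) AND ((γ OR NOT γ) AND α) = max(0, a+b−1) on (0.91, 0.69) = 0.60
  → value = 0.6000
|0.6900 − 0.6000| = 0.090

0.090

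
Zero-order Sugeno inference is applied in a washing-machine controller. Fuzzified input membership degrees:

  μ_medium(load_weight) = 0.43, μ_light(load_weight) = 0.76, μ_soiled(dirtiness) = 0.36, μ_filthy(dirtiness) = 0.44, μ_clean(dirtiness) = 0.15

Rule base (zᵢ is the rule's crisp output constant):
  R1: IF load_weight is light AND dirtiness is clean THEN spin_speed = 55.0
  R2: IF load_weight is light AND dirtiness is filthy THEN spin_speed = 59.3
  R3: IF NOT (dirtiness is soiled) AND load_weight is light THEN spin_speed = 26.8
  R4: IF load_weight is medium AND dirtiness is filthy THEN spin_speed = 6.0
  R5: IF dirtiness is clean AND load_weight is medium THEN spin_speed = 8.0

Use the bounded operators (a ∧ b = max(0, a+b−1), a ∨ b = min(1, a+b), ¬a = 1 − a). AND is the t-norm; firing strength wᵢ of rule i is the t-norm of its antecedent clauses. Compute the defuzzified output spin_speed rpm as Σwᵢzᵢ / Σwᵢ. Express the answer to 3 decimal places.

37.633

R1 (z=55.0): light=0.76, clean=0.15; AND[max(0, a+b−1)] → w = 0.00
R2 (z=59.3): light=0.76, filthy=0.44; AND[max(0, a+b−1)] → w = 0.20
R3 (z=26.8): ¬soiled=1−0.36=0.64, light=0.76; AND[max(0, a+b−1)] → w = 0.40
R4 (z=6.0): medium=0.43, filthy=0.44; AND[max(0, a+b−1)] → w = 0.00
R5 (z=8.0): clean=0.15, medium=0.43; AND[max(0, a+b−1)] → w = 0.00
Weighted average = (0.00·55.0 + 0.20·59.3 + 0.40·26.8 + 0.00·6.0 + 0.00·8.0) / (0.00 + 0.20 + 0.40 + 0.00 + 0.00)
  = 22.5800 / 0.6000 = 37.633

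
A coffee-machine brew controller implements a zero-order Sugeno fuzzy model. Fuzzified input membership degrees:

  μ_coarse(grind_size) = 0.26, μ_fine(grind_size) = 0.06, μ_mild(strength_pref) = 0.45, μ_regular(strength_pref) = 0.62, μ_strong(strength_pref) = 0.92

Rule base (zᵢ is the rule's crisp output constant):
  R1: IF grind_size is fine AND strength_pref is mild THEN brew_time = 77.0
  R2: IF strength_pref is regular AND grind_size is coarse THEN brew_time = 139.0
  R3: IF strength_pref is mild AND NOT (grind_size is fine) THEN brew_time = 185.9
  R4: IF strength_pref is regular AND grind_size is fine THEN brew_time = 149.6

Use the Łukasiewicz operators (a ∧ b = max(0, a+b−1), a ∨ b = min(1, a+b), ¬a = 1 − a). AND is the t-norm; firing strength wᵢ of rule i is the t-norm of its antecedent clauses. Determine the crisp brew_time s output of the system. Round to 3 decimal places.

185.900

R1 (z=77.0): fine=0.06, mild=0.45; AND[max(0, a+b−1)] → w = 0.00
R2 (z=139.0): regular=0.62, coarse=0.26; AND[max(0, a+b−1)] → w = 0.00
R3 (z=185.9): mild=0.45, ¬fine=1−0.06=0.94; AND[max(0, a+b−1)] → w = 0.39
R4 (z=149.6): regular=0.62, fine=0.06; AND[max(0, a+b−1)] → w = 0.00
Weighted average = (0.00·77.0 + 0.00·139.0 + 0.39·185.9 + 0.00·149.6) / (0.00 + 0.00 + 0.39 + 0.00)
  = 72.5010 / 0.3900 = 185.900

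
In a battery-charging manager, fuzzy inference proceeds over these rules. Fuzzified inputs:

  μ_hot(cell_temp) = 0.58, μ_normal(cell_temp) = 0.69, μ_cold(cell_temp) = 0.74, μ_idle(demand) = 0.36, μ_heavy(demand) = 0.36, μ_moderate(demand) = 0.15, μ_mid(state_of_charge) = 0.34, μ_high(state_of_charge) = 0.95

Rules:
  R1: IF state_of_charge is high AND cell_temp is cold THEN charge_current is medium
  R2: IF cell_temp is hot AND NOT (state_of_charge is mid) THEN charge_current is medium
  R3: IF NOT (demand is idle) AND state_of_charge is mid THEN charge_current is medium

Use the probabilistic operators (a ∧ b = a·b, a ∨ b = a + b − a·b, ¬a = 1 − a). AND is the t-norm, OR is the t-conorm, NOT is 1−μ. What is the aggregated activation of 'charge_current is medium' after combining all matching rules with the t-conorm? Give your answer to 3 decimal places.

0.857

R1: high=0.95, cold=0.74; AND[a·b] → w = 0.7030
R2: hot=0.58, ¬mid=1−0.34=0.66; AND[a·b] → w = 0.3828
R3: ¬idle=1−0.36=0.64, mid=0.34; AND[a·b] → w = 0.2176
Rules with consequent 'medium': {R1, R2, R3} → strengths 0.7030, 0.3828, 0.2176
Aggregate via t-conorm [a + b − a·b]: 0.8566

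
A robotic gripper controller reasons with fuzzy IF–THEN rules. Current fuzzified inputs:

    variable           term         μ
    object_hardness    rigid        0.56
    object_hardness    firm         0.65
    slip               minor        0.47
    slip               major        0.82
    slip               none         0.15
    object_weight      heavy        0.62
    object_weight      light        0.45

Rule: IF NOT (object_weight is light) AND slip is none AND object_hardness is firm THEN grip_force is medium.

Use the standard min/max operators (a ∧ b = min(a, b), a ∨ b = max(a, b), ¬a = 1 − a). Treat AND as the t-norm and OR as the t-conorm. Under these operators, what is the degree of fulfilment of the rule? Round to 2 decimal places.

0.15

firing strength: ¬light=1−0.45=0.55, none=0.15, firm=0.65; AND[min(a, b)] → w = 0.15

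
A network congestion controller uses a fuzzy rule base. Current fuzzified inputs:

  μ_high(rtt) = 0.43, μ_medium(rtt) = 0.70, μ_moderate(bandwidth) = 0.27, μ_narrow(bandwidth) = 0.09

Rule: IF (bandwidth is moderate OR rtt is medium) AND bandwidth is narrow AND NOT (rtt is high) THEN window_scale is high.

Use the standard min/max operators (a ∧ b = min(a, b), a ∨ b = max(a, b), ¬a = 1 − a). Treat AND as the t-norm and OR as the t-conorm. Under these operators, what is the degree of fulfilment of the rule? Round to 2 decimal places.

firing strength: (moderate=0.27 OR medium=0.70) = 0.70; AND[min(a, b)] with narrow=0.09, ¬high=1−0.43=0.57 → w = 0.09

0.09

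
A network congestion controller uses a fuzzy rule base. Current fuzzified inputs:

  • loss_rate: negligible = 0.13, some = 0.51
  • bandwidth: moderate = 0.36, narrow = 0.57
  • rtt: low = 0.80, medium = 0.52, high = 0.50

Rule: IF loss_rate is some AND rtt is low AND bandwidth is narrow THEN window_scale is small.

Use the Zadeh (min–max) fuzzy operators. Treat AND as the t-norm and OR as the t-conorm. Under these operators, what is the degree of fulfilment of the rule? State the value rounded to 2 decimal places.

firing strength: some=0.51, low=0.80, narrow=0.57; AND[min(a, b)] → w = 0.51

0.51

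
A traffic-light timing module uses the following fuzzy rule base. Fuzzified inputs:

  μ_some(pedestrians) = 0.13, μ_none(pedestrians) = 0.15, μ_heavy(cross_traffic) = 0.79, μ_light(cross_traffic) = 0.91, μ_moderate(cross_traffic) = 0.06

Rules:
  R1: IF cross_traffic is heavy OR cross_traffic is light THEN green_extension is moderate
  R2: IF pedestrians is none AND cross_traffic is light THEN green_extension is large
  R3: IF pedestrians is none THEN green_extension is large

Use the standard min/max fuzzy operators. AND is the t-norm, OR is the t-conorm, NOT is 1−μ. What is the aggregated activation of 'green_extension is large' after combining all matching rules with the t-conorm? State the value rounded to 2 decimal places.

R1: heavy=0.79, light=0.91; OR[max(a, b)] → w = 0.91
R2: none=0.15, light=0.91; AND[min(a, b)] → w = 0.15
R3: none=0.15 → w = 0.15
Rules with consequent 'large': {R2, R3} → strengths 0.15, 0.15
Aggregate via t-conorm [max(a, b)]: 0.15

0.15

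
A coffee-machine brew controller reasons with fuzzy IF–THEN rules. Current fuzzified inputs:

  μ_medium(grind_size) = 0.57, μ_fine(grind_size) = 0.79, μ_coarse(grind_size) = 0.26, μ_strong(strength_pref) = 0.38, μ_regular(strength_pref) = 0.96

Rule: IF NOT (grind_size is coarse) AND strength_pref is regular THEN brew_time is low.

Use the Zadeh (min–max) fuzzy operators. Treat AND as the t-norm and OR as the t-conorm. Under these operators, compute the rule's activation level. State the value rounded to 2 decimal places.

firing strength: ¬coarse=1−0.26=0.74, regular=0.96; AND[min(a, b)] → w = 0.74

0.74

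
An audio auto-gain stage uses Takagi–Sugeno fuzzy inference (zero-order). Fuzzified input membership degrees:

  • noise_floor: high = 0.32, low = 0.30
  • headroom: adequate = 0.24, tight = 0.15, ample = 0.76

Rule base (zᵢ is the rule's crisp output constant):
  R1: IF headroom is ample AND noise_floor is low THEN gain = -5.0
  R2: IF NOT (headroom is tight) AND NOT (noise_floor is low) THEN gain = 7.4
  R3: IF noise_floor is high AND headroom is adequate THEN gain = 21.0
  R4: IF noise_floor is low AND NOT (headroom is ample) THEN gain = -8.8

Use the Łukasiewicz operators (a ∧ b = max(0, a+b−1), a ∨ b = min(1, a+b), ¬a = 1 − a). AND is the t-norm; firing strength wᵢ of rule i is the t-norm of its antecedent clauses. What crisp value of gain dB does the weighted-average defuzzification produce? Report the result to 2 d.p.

R1 (z=-5.0): ample=0.76, low=0.30; AND[max(0, a+b−1)] → w = 0.06
R2 (z=7.4): ¬tight=1−0.15=0.85, ¬low=1−0.30=0.70; AND[max(0, a+b−1)] → w = 0.55
R3 (z=21.0): high=0.32, adequate=0.24; AND[max(0, a+b−1)] → w = 0.00
R4 (z=-8.8): low=0.30, ¬ample=1−0.76=0.24; AND[max(0, a+b−1)] → w = 0.00
Weighted average = (0.06·-5.0 + 0.55·7.4 + 0.00·21.0 + 0.00·-8.8) / (0.06 + 0.55 + 0.00 + 0.00)
  = 3.7700 / 0.6100 = 6.18

6.18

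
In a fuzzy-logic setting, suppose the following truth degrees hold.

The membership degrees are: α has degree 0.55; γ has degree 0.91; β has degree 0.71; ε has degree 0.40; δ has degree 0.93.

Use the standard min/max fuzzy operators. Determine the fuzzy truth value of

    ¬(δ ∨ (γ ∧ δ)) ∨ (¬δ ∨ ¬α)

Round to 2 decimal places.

γ ∧ δ = min(a, b) on (0.91, 0.93) = 0.91
δ ∨ (γ ∧ δ) = max(a, b) on (0.93, 0.91) = 0.93
¬(δ ∨ (γ ∧ δ)) = 1 − 0.93 = 0.07
¬δ = 1 − 0.93 = 0.07
¬α = 1 − 0.55 = 0.45
¬δ ∨ ¬α = max(a, b) on (0.07, 0.45) = 0.45
¬(δ ∨ (γ ∧ δ)) ∨ (¬δ ∨ ¬α) = max(a, b) on (0.07, 0.45) = 0.45

0.45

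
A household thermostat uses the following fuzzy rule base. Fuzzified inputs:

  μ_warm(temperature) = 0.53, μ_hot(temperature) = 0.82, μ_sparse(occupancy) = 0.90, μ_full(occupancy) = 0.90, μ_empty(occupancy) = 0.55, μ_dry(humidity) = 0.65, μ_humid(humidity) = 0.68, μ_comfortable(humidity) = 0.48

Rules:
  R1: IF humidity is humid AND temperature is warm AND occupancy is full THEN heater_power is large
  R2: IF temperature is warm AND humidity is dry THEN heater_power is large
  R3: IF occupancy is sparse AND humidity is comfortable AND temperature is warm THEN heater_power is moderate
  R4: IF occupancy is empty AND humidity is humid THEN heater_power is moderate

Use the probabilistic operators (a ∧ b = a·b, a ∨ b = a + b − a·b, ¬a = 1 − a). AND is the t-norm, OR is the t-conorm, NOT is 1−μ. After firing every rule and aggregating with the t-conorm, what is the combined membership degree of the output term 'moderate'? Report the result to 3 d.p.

R1: humid=0.68, warm=0.53, full=0.90; AND[a·b] → w = 0.3244
R2: warm=0.53, dry=0.65; AND[a·b] → w = 0.3445
R3: sparse=0.90, comfortable=0.48, warm=0.53; AND[a·b] → w = 0.2290
R4: empty=0.55, humid=0.68; AND[a·b] → w = 0.3740
Rules with consequent 'moderate': {R3, R4} → strengths 0.2290, 0.3740
Aggregate via t-conorm [a + b − a·b]: 0.5173

0.517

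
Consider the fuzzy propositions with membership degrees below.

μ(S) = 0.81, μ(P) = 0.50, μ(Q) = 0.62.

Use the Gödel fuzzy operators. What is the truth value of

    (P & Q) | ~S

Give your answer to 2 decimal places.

0.50

P & Q = min(a, b) on (0.50, 0.62) = 0.50
~S = 1 − 0.81 = 0.19
(P & Q) | ~S = max(a, b) on (0.50, 0.19) = 0.50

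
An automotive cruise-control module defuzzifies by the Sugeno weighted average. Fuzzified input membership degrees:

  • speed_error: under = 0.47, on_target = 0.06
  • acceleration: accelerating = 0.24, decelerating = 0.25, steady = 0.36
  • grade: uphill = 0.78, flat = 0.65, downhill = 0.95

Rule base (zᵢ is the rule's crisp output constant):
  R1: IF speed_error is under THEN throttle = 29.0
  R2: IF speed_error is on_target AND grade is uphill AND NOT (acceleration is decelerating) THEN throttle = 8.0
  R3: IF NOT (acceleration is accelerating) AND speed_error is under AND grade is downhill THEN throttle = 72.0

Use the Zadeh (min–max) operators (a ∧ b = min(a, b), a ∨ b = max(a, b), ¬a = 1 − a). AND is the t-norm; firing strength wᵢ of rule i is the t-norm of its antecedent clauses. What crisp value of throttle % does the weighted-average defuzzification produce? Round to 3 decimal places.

47.950

R1 (z=29.0): under=0.47 → w = 0.47
R2 (z=8.0): on_target=0.06, uphill=0.78, ¬decelerating=1−0.25=0.75; AND[min(a, b)] → w = 0.06
R3 (z=72.0): ¬accelerating=1−0.24=0.76, under=0.47, downhill=0.95; AND[min(a, b)] → w = 0.47
Weighted average = (0.47·29.0 + 0.06·8.0 + 0.47·72.0) / (0.47 + 0.06 + 0.47)
  = 47.9500 / 1.0000 = 47.950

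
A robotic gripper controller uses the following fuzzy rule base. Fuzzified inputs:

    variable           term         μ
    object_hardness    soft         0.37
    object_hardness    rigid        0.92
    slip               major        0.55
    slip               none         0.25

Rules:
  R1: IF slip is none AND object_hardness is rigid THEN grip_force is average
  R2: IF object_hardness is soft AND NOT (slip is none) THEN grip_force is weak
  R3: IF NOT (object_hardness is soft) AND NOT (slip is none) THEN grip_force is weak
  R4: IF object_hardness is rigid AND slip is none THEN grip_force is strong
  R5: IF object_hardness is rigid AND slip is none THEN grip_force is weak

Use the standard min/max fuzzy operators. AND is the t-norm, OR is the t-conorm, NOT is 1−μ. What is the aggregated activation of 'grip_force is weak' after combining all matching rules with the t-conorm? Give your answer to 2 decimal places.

0.63

R1: none=0.25, rigid=0.92; AND[min(a, b)] → w = 0.25
R2: soft=0.37, ¬none=1−0.25=0.75; AND[min(a, b)] → w = 0.37
R3: ¬soft=1−0.37=0.63, ¬none=1−0.25=0.75; AND[min(a, b)] → w = 0.63
R4: rigid=0.92, none=0.25; AND[min(a, b)] → w = 0.25
R5: rigid=0.92, none=0.25; AND[min(a, b)] → w = 0.25
Rules with consequent 'weak': {R2, R3, R5} → strengths 0.37, 0.63, 0.25
Aggregate via t-conorm [max(a, b)]: 0.63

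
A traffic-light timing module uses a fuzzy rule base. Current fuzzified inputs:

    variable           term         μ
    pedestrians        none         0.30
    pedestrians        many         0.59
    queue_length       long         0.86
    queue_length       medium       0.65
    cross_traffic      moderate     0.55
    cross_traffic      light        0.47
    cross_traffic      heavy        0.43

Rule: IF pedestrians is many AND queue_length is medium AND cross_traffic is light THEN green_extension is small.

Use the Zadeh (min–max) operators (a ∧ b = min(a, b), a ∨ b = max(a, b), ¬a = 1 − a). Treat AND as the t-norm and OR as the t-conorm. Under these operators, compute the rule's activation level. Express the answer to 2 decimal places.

0.47

firing strength: many=0.59, medium=0.65, light=0.47; AND[min(a, b)] → w = 0.47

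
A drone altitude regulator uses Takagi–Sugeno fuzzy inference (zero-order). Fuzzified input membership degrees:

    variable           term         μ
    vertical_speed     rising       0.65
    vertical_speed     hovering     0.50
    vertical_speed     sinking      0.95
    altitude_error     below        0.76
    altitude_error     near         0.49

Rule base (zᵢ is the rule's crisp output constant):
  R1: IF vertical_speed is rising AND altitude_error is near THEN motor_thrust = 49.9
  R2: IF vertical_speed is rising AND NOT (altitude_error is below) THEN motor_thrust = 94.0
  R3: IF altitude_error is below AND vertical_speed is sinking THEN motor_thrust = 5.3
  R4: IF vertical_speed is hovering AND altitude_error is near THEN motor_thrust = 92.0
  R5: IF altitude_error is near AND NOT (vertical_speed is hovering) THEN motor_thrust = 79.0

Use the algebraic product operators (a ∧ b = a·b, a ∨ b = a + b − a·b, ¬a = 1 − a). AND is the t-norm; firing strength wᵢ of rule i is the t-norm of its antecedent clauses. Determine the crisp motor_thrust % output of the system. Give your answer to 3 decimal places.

R1 (z=49.9): rising=0.65, near=0.49; AND[a·b] → w = 0.3185
R2 (z=94.0): rising=0.65, ¬below=1−0.76=0.24; AND[a·b] → w = 0.1560
R3 (z=5.3): below=0.76, sinking=0.95; AND[a·b] → w = 0.7220
R4 (z=92.0): hovering=0.50, near=0.49; AND[a·b] → w = 0.2450
R5 (z=79.0): near=0.49, ¬hovering=1−0.50=0.50; AND[a·b] → w = 0.2450
Weighted average = (0.3185·49.9 + 0.1560·94.0 + 0.7220·5.3 + 0.2450·92.0 + 0.2450·79.0) / (0.3185 + 0.1560 + 0.7220 + 0.2450 + 0.2450)
  = 76.2788 / 1.6865 = 45.229

45.229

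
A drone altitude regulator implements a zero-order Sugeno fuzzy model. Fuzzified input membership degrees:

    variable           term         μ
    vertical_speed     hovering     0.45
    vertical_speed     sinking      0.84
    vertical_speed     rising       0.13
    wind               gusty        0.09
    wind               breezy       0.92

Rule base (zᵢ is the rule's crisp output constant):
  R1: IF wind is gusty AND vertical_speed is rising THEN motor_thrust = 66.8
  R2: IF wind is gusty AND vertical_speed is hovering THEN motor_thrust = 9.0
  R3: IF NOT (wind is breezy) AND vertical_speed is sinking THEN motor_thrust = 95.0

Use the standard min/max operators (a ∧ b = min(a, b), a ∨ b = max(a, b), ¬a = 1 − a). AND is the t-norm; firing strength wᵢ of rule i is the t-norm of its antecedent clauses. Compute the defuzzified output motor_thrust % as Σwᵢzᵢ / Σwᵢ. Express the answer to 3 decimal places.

R1 (z=66.8): gusty=0.09, rising=0.13; AND[min(a, b)] → w = 0.09
R2 (z=9.0): gusty=0.09, hovering=0.45; AND[min(a, b)] → w = 0.09
R3 (z=95.0): ¬breezy=1−0.92=0.08, sinking=0.84; AND[min(a, b)] → w = 0.08
Weighted average = (0.09·66.8 + 0.09·9.0 + 0.08·95.0) / (0.09 + 0.09 + 0.08)
  = 14.4220 / 0.2600 = 55.469

55.469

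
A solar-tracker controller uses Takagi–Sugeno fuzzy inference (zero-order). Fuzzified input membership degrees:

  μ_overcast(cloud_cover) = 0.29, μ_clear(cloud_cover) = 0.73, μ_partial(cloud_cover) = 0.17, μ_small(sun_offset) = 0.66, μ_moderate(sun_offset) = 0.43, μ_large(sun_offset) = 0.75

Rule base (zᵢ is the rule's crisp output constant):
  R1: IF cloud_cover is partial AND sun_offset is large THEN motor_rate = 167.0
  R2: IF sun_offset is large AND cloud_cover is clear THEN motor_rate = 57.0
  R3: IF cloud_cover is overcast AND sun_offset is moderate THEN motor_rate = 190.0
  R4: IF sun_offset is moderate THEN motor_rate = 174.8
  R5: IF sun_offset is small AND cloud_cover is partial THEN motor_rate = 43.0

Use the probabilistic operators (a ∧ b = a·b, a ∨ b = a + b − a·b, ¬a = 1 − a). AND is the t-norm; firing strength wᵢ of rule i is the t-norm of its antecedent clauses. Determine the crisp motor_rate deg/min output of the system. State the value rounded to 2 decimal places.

R1 (z=167.0): partial=0.17, large=0.75; AND[a·b] → w = 0.1275
R2 (z=57.0): large=0.75, clear=0.73; AND[a·b] → w = 0.5475
R3 (z=190.0): overcast=0.29, moderate=0.43; AND[a·b] → w = 0.1247
R4 (z=174.8): moderate=0.43 → w = 0.4300
R5 (z=43.0): small=0.66, partial=0.17; AND[a·b] → w = 0.1122
Weighted average = (0.1275·167.0 + 0.5475·57.0 + 0.1247·190.0 + 0.4300·174.8 + 0.1122·43.0) / (0.1275 + 0.5475 + 0.1247 + 0.4300 + 0.1122)
  = 156.1816 / 1.3419 = 116.39

116.39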